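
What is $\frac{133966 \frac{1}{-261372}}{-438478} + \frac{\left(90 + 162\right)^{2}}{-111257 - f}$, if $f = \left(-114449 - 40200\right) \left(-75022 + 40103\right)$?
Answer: $- \frac{19507365285121}{1841982303008669028} \approx -1.059 \cdot 10^{-5}$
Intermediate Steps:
$f = 5400188431$ ($f = \left(-154649\right) \left(-34919\right) = 5400188431$)
$\frac{133966 \frac{1}{-261372}}{-438478} + \frac{\left(90 + 162\right)^{2}}{-111257 - f} = \frac{133966 \frac{1}{-261372}}{-438478} + \frac{\left(90 + 162\right)^{2}}{-111257 - 5400188431} = 133966 \left(- \frac{1}{261372}\right) \left(- \frac{1}{438478}\right) + \frac{252^{2}}{-111257 - 5400188431} = \left(- \frac{66983}{130686}\right) \left(- \frac{1}{438478}\right) + \frac{63504}{-5400299688} = \frac{66983}{57302935908} + 63504 \left(- \frac{1}{5400299688}\right) = \frac{66983}{57302935908} - \frac{378}{32144641} = - \frac{19507365285121}{1841982303008669028}$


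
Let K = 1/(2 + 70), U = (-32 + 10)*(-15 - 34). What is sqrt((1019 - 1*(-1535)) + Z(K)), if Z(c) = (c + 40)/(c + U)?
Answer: sqrt(15386537866283)/77617 ≈ 50.537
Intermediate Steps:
U = 1078 (U = -22*(-49) = 1078)
K = 1/72 ≈ 0.013889
Z(c) = (40 + c)/(1078 + c) (Z(c) = (c + 40)/(c + 1078) = (40 + c)/(1078 + c))
sqrt((1019 - 1*(-1535)) + Z(K)) = sqrt((1019 - 1*(-1535)) + (40 + 1/72)/(1078 + 1/72)) = sqrt((1019 + 1535) + (2881/72)/(77617/72)) = sqrt(2554 + (72/77617)*(2881/72)) = sqrt(2554 + 2881/77617) = sqrt(198236699/77617) = sqrt(15386537866283)/77617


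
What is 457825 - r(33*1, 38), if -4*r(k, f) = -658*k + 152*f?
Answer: 907681/2 ≈ 4.5384e+5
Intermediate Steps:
r(k, f) = -38*f + 329*k/2 (r(k, f) = -(-658*k + 152*f)/4 = -38*f + 329*k/2)
457825 - r(33*1, 38) = 457825 - (-38*38 + 329*(33*1)/2) = 457825 - (-1444 + (329/2)*33) = 457825 - (-1444 + 10857/2) = 457825 - 1*7969/2 = 457825 - 7969/2 = 907681/2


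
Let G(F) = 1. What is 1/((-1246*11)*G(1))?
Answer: -1/13706 ≈ -7.2961e-5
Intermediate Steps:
1/((-1246*11)*G(1)) = 1/(-1246*11*1) = 1/(-13706*1) = 1/(-13706) = -1/13706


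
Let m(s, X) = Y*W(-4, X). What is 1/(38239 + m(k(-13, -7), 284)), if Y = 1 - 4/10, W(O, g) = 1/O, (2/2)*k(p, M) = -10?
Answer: 20/764777 ≈ 2.6151e-5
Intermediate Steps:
k(p, M) = -10
Y = ⅗ (Y = 1 - 4*⅒ = 1 - ⅖ = ⅗ ≈ 0.60000)
m(s, X) = -3/20 (m(s, X) = (⅗)/(-4) = (⅗)*(-¼) = -3/20)
1/(38239 + m(k(-13, -7), 284)) = 1/(38239 - 3/20) = 1/(764777/20) = 20/764777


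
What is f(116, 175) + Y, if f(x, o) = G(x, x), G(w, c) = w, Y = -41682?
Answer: -41566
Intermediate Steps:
f(x, o) = x
f(116, 175) + Y = 116 - 41682 = -41566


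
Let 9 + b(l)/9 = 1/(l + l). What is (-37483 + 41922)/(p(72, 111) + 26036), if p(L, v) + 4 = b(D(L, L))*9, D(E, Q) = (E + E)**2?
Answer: 2272768/12955137 ≈ 0.17543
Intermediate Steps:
D(E, Q) = 4*E**2 (D(E, Q) = (2*E)**2 = 4*E**2)
b(l) = -81 + 9/(2*l) (b(l) = -81 + 9/(l + l) = -81 + 9/((2*l)) = -81 + 9*(1/(2*l)) = -81 + 9/(2*l))
p(L, v) = -733 + 81/(8*L**2) (p(L, v) = -4 + (-81 + 9/(2*((4*L**2))))*9 = -4 + (-81 + 9*(1/(4*L**2))/2)*9 = -4 + (-81 + 9/(8*L**2))*9 = -4 + (-729 + 81/(8*L**2)) = -733 + 81/(8*L**2))
(-37483 + 41922)/(p(72, 111) + 26036) = (-37483 + 41922)/((-733 + (81/8)/72**2) + 26036) = 4439/((-733 + (81/8)*(1/5184)) + 26036) = 4439/((-733 + 1/512) + 26036) = 4439/(-375295/512 + 26036) = 4439/(12955137/512) = 4439*(512/12955137) = 2272768/12955137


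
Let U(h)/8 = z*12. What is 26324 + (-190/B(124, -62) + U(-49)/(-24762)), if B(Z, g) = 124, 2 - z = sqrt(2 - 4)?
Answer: 6735233127/255874 + 16*I*sqrt(2)/4127 ≈ 26322.0 + 0.0054828*I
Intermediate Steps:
z = 2 - I*sqrt(2) (z = 2 - sqrt(2 - 4) = 2 - sqrt(-2) = 2 - I*sqrt(2) ≈ 2.0 - 1.4142*I)
U(h) = 192 - 96*I*sqrt(2) (U(h) = 8*((2 - I*sqrt(2))*12) = 8*(24 - 12*I*sqrt(2)) = 192 - 96*I*sqrt(2))
26324 + (-190/B(124, -62) + U(-49)/(-24762)) = 26324 + (-190/124 + (192 - 96*I*sqrt(2))/(-24762)) = 26324 + (-190*1/124 + (192 - 96*I*sqrt(2))*(-1/24762)) = 26324 + (-95/62 + (-32/4127 + 16*I*sqrt(2)/4127)) = 26324 + (-394049/255874 + 16*I*sqrt(2)/4127) = 6735233127/255874 + 16*I*sqrt(2)/4127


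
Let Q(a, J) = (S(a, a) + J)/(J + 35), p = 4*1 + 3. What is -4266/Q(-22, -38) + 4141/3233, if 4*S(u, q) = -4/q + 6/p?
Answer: -1586956586/4697549 ≈ -337.83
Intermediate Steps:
p = 7 (p = 4 + 3 = 7)
S(u, q) = 3/14 - 1/q (S(u, q) = (-4/q + 6/7)/4 = (6/7 - 4/q)/4 = 3/14 - 1/q)
Q(a, J) = (3/14 + J - 1/a)/(35 + J) (Q(a, J) = ((3/14 - 1/a) + J)/(J + 35) = (3/14 + J - 1/a)/(35 + J))
-4266/Q(-22, -38) + 4141/3233 = -4266*(-22*(35 - 38)/(-1 + (3/14)*(-22) - 38*(-22))) + 4141/3233 = -4266*66/(-1 - 33/7 + 836) + 4141*(1/3233) = -4266/((-1/22*(-⅓)*5812/7)) + 4141/3233 = -4266/2906/231 + 4141/3233 = -4266*231/2906 + 4141/3233 = -492723/1453 + 4141/3233 = -1586956586/4697549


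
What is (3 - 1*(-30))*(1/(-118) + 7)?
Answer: 27225/118 ≈ 230.72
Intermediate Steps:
(3 - 1*(-30))*(1/(-118) + 7) = (3 + 30)*(-1/118 + 7) = 33*(825/118) = 27225/118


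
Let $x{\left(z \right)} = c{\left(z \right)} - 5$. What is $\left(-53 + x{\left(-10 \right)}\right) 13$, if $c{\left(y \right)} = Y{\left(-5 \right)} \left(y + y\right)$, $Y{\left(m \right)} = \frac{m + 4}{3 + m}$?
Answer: $-884$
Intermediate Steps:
$Y{\left(m \right)} = \frac{4 + m}{3 + m}$
$c{\left(y \right)} = y$ ($c{\left(y \right)} = \frac{4 - 5}{3 - 5} \left(y + y\right) = \frac{1}{-2} \left(-1\right) 2 y = \left(- \frac{1}{2}\right) \left(-1\right) 2 y = \frac{2 y}{2} = y$)
$x{\left(z \right)} = -5 + z$ ($x{\left(z \right)} = z - 5 = -5 + z$)
$\left(-53 + x{\left(-10 \right)}\right) 13 = \left(-53 - 15\right) 13 = \left(-68\right) 13 = -884$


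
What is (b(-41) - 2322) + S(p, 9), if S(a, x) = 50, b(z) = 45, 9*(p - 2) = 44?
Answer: -2227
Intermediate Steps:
p = 62/9 (p = 2 + (1/9)*44 = 2 + 44/9 = 62/9 ≈ 6.8889)
(b(-41) - 2322) + S(p, 9) = (45 - 2322) + 50 = -2277 + 50 = -2227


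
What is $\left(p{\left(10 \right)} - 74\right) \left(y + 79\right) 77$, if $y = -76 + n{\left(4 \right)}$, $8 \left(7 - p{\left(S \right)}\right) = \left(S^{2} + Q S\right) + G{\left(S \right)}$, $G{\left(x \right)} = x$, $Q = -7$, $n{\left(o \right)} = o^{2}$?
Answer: $-105336$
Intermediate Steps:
$p{\left(S \right)} = 7 - \frac{S^{2}}{8} + \frac{3 S}{4}$ ($p{\left(S \right)} = 7 - \frac{\left(S^{2} - 7 S\right) + S}{8} = 7 - \frac{S^{2} - 6 S}{8} = 7 - \left(- \frac{3 S}{4} + \frac{S^{2}}{8}\right) = 7 - \frac{S^{2}}{8} + \frac{3 S}{4}$)
$y = -60$ ($y = -76 + 4^{2} = -76 + 16 = -60$)
$\left(p{\left(10 \right)} - 74\right) \left(y + 79\right) 77 = \left(\left(7 - \frac{10^{2}}{8} + \frac{3}{4} \cdot 10\right) - 74\right) \left(-60 + 79\right) 77 = \left(\left(7 - \frac{25}{2} + \frac{15}{2}\right) - 74\right) 19 \cdot 77 = \left(2 - 74\right) 19 \cdot 77 = \left(-72\right) 19 \cdot 77 = \left(-1368\right) 77 = -105336$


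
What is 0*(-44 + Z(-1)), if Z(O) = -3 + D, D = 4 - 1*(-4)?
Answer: 0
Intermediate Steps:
D = 8 (D = 4 + 4 = 8)
Z(O) = 5 (Z(O) = -3 + 8 = 5)
0*(-44 + Z(-1)) = 0*(-44 + 5) = 0*(-39) = 0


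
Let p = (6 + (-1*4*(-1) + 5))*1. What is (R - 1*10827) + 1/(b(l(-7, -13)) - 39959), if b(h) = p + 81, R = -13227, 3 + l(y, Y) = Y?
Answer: -958864603/39863 ≈ -24054.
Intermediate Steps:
l(y, Y) = -3 + Y
p = 15 (p = (6 + (-4*(-1) + 5))*1 = (6 + (4 + 5))*1 = (6 + 9)*1 = 15*1 = 15)
b(h) = 96 (b(h) = 15 + 81 = 96)
(R - 1*10827) + 1/(b(l(-7, -13)) - 39959) = (-13227 - 1*10827) + 1/(96 - 39959) = (-13227 - 10827) + 1/(-39863) = -24054 - 1/39863 = -958864603/39863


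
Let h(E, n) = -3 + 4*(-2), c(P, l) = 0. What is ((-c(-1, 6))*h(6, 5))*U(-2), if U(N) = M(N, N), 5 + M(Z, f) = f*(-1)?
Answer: 0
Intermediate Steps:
h(E, n) = -11 (h(E, n) = -3 - 8 = -11)
M(Z, f) = -5 - f (M(Z, f) = -5 + f*(-1) = -5 - f)
U(N) = -5 - N
((-c(-1, 6))*h(6, 5))*U(-2) = (-1*0*(-11))*(-5 - 1*(-2)) = (0*(-11))*(-5 + 2) = 0*(-3) = 0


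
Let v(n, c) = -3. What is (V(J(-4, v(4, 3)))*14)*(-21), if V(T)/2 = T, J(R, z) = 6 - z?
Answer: -5292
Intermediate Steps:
V(T) = 2*T
(V(J(-4, v(4, 3)))*14)*(-21) = ((2*(6 - 1*(-3)))*14)*(-21) = ((2*(6 + 3))*14)*(-21) = ((2*9)*14)*(-21) = (18*14)*(-21) = 252*(-21) = -5292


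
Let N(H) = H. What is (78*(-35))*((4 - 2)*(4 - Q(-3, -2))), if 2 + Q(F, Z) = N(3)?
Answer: -16380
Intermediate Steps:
Q(F, Z) = 1 (Q(F, Z) = -2 + 3 = 1)
(78*(-35))*((4 - 2)*(4 - Q(-3, -2))) = (78*(-35))*((4 - 2)*(4 - 1*1)) = -5460*(4 - 1) = -5460*3 = -2730*6 = -16380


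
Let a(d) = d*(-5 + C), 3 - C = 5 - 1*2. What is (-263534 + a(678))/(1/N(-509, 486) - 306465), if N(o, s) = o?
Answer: 67932158/77995343 ≈ 0.87098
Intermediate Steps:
C = 0 (C = 3 - (5 - 1*2) = 3 - (5 - 2) = 3 - 1*3 = 3 - 3 = 0)
a(d) = -5*d (a(d) = d*(-5 + 0) = d*(-5) = -5*d)
(-263534 + a(678))/(1/N(-509, 486) - 306465) = (-263534 - 5*678)/(1/(-509) - 306465) = (-263534 - 3390)/(-1/509 - 306465) = -266924/(-155990686/509) = -266924*(-509/155990686) = 67932158/77995343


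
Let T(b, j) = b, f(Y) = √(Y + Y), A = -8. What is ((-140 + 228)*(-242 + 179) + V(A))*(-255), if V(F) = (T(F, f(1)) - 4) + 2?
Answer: 1416270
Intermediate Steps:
f(Y) = √2*√Y (f(Y) = √(2*Y) = √2*√Y)
V(F) = -2 + F (V(F) = (F - 4) + 2 = (-4 + F) + 2 = -2 + F)
((-140 + 228)*(-242 + 179) + V(A))*(-255) = ((-140 + 228)*(-242 + 179) + (-2 - 8))*(-255) = (88*(-63) - 10)*(-255) = (-5544 - 10)*(-255) = -5554*(-255) = 1416270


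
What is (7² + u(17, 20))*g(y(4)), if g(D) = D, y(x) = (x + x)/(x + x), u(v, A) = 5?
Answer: 54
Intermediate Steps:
y(x) = 1 (y(x) = (2*x)/((2*x)) = (2*x)*(1/(2*x)) = 1)
(7² + u(17, 20))*g(y(4)) = (7² + 5)*1 = (49 + 5)*1 = 54*1 = 54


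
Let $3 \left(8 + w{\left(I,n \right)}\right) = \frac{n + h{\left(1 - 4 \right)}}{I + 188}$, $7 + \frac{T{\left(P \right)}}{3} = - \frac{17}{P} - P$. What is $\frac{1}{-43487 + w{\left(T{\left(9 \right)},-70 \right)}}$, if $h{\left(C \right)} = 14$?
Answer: $- \frac{403}{17528541} \approx -2.2991 \cdot 10^{-5}$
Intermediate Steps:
$T{\left(P \right)} = -21 - \frac{51}{P} - 3 P$ ($T{\left(P \right)} = -21 + 3 \left(- \frac{17}{P} - P\right) = -21 + 3 \left(- P - \frac{17}{P}\right) = -21 - \left(3 P + \frac{51}{P}\right) = -21 - \frac{51}{P} - 3 P$)
$w{\left(I,n \right)} = -8 + \frac{14 + n}{3 \left(188 + I\right)}$ ($w{\left(I,n \right)} = -8 + \frac{\left(n + 14\right) \frac{1}{I + 188}}{3} = -8 + \frac{\left(14 + n\right) \frac{1}{188 + I}}{3} = -8 + \frac{\frac{1}{188 + I} \left(14 + n\right)}{3} = -8 + \frac{14 + n}{3 \left(188 + I\right)}$)
$\frac{1}{-43487 + w{\left(T{\left(9 \right)},-70 \right)}} = \frac{1}{-43487 + \frac{-4498 - 70 - 24 \left(-21 - \frac{51}{9} - 27\right)}{3 \left(188 - \left(48 + \frac{17}{3}\right)\right)}} = \frac{1}{-43487 + \frac{-4498 - 70 - 24 \left(-21 - \frac{17}{3} - 27\right)}{3 \left(188 - \frac{161}{3}\right)}} = \frac{1}{-43487 + \frac{-4498 - 70 - -1288}{3 \left(188 - \frac{161}{3}\right)}} = \frac{1}{-43487 + \frac{-4498 - 70 + 1288}{3 \cdot \frac{403}{3}}} = \frac{1}{-43487 + \frac{1}{3} \cdot \frac{3}{403} \left(-3280\right)} = \frac{1}{-43487 - \frac{3280}{403}} = \frac{1}{- \frac{17528541}{403}} = - \frac{403}{17528541}$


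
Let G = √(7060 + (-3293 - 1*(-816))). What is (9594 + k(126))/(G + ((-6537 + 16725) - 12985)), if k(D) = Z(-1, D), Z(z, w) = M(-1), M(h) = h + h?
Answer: -13414412/3909313 - 4796*√4583/3909313 ≈ -3.5145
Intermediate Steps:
M(h) = 2*h
Z(z, w) = -2 (Z(z, w) = 2*(-1) = -2)
k(D) = -2
G = √4583 (G = √(7060 + (-3293 + 816)) = √(7060 - 2477) = √4583 ≈ 67.698)
(9594 + k(126))/(G + ((-6537 + 16725) - 12985)) = (9594 - 2)/(√4583 + ((-6537 + 16725) - 12985)) = 9592/(√4583 + (10188 - 12985)) = 9592/(√4583 - 2797) = 9592/(-2797 + √4583)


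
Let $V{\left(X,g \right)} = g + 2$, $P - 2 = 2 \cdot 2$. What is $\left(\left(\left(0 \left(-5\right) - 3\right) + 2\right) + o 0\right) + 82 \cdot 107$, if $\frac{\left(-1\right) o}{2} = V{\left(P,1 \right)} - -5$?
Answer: $8773$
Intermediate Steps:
$P = 6$ ($P = 2 + 2 \cdot 2 = 2 + 4 = 6$)
$V{\left(X,g \right)} = 2 + g$
$o = -16$ ($o = - 2 \left(\left(2 + 1\right) - -5\right) = - 2 \left(3 + 5\right) = \left(-2\right) 8 = -16$)
$\left(\left(\left(0 \left(-5\right) - 3\right) + 2\right) + o 0\right) + 82 \cdot 107 = \left(\left(\left(0 \left(-5\right) - 3\right) + 2\right) - 0\right) + 82 \cdot 107 = \left(\left(\left(0 - 3\right) + 2\right) + 0\right) + 8774 = \left(\left(-3 + 2\right) + 0\right) + 8774 = \left(-1 + 0\right) + 8774 = -1 + 8774 = 8773$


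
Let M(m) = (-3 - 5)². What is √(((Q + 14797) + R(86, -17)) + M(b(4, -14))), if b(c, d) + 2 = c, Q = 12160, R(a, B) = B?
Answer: 2*√6751 ≈ 164.33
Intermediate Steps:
b(c, d) = -2 + c
M(m) = 64 (M(m) = (-8)² = 64)
√(((Q + 14797) + R(86, -17)) + M(b(4, -14))) = √(((12160 + 14797) - 17) + 64) = √((26957 - 17) + 64) = √(26940 + 64) = √27004 = 2*√6751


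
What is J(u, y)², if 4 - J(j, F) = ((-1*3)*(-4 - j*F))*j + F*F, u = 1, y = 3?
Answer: 676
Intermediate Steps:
J(j, F) = 4 - F² - j*(12 + 3*F*j) (J(j, F) = 4 - (((-1*3)*(-4 - j*F))*j + F*F) = 4 - ((-3*(-4 - F*j))*j + F²) = 4 - ((12 + 3*F*j)*j + F²) = 4 - (j*(12 + 3*F*j) + F²) = 4 - (F² + j*(12 + 3*F*j)) = 4 + (-F² - j*(12 + 3*F*j)) = 4 - F² - j*(12 + 3*F*j))
J(u, y)² = (4 - 1*3² - 12*1 - 3*3*1²)² = (4 - 1*9 - 12 - 3*3*1)² = (4 - 9 - 12 - 9)² = (-26)² = 676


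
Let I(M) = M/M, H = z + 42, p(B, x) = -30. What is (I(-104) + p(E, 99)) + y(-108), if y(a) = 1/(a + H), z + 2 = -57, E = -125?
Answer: -3626/125 ≈ -29.008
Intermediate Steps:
z = -59 (z = -2 - 57 = -59)
H = -17 (H = -59 + 42 = -17)
I(M) = 1
y(a) = 1/(-17 + a) (y(a) = 1/(a - 17) = 1/(-17 + a))
(I(-104) + p(E, 99)) + y(-108) = (1 - 30) + 1/(-17 - 108) = -29 + 1/(-125) = -29 - 1/125 = -3626/125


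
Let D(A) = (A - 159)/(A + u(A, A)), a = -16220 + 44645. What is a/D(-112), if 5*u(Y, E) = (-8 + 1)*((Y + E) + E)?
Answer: -10187520/271 ≈ -37592.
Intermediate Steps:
u(Y, E) = -14*E/5 - 7*Y/5 (u(Y, E) = ((-8 + 1)*((Y + E) + E))/5 = (-7*((E + Y) + E))/5 = (-7*(Y + 2*E))/5 = (-14*E - 7*Y)/5 = -14*E/5 - 7*Y/5)
a = 28425
D(A) = -5*(-159 + A)/(16*A) (D(A) = (A - 159)/(A + (-14*A/5 - 7*A/5)) = (-159 + A)/(A - 21*A/5) = (-159 + A)/((-16*A/5)) = (-159 + A)*(-5/(16*A)) = -5*(-159 + A)/(16*A))
a/D(-112) = 28425/(((5/16)*(159 - 1*(-112))/(-112))) = 28425/(((5/16)*(-1/112)*(159 + 112))) = 28425/(((5/16)*(-1/112)*271)) = 28425/(-1355/1792) = 28425*(-1792/1355) = -10187520/271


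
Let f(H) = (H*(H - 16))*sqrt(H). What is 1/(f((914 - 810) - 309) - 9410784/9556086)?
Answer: -2498062811984/1067342318365588589809421 - 114922147543412105*I*sqrt(205)/1067342318365588589809421 ≈ -2.3405e-12 - 1.5416e-6*I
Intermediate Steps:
f(H) = H**(3/2)*(-16 + H) (f(H) = (H*(-16 + H))*sqrt(H) = H**(3/2)*(-16 + H))
1/(f((914 - 810) - 309) - 9410784/9556086) = 1/(((914 - 810) - 309)**(3/2)*(-16 + ((914 - 810) - 309)) - 9410784/9556086) = 1/((104 - 309)**(3/2)*(-16 + (104 - 309)) - 9410784*1/9556086) = 1/((-205)**(3/2)*(-16 - 205) - 1568464/1592681) = 1/(-205*I*sqrt(205)*(-221) - 1568464/1592681) = 1/(45305*I*sqrt(205) - 1568464/1592681) = 1/(-1568464/1592681 + 45305*I*sqrt(205))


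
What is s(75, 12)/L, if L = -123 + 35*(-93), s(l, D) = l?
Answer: -25/1126 ≈ -0.022202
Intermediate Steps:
L = -3378 (L = -123 - 3255 = -3378)
s(75, 12)/L = 75/(-3378) = 75*(-1/3378) = -25/1126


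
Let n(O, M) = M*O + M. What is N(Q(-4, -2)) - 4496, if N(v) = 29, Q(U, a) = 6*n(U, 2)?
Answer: -4467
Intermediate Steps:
n(O, M) = M + M*O
Q(U, a) = 12 + 12*U (Q(U, a) = 6*(2*(1 + U)) = 6*(2 + 2*U) = 12 + 12*U)
N(Q(-4, -2)) - 4496 = 29 - 4496 = -4467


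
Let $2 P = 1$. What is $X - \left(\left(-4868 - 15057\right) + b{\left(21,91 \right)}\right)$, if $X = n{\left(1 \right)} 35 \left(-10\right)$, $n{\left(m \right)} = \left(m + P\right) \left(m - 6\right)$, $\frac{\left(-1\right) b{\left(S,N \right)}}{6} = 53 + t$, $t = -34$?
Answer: $22664$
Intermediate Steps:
$b{\left(S,N \right)} = -114$ ($b{\left(S,N \right)} = - 6 \left(53 - 34\right) = \left(-6\right) 19 = -114$)
$P = \frac{1}{2}$ ($P = \frac{1}{2} \cdot 1 = \frac{1}{2} \approx 0.5$)
$n{\left(m \right)} = \left(\frac{1}{2} + m\right) \left(-6 + m\right)$ ($n{\left(m \right)} = \left(m + \frac{1}{2}\right) \left(m - 6\right) = \left(\frac{1}{2} + m\right) \left(-6 + m\right)$)
$X = 2625$ ($X = \left(-3 + 1^{2} - \frac{11}{2}\right) 35 \left(-10\right) = \left(-3 + 1 - \frac{11}{2}\right) 35 \left(-10\right) = \left(- \frac{15}{2}\right) 35 \left(-10\right) = \left(- \frac{525}{2}\right) \left(-10\right) = 2625$)
$X - \left(\left(-4868 - 15057\right) + b{\left(21,91 \right)}\right) = 2625 - \left(\left(-4868 - 15057\right) - 114\right) = 2625 - \left(-19925 - 114\right) = 2625 - -20039 = 2625 + 20039 = 22664$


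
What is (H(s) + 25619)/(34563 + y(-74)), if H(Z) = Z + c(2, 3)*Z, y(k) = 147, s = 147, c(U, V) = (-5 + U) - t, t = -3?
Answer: 991/1335 ≈ 0.74232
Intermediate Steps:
c(U, V) = -2 + U (c(U, V) = (-5 + U) - 1*(-3) = (-5 + U) + 3 = -2 + U)
H(Z) = Z (H(Z) = Z + (-2 + 2)*Z = Z + 0*Z = Z + 0 = Z)
(H(s) + 25619)/(34563 + y(-74)) = (147 + 25619)/(34563 + 147) = 25766/34710 = 25766*(1/34710) = 991/1335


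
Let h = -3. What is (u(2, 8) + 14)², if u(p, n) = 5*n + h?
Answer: 2601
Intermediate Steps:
u(p, n) = -3 + 5*n (u(p, n) = 5*n - 3 = -3 + 5*n)
(u(2, 8) + 14)² = ((-3 + 5*8) + 14)² = ((-3 + 40) + 14)² = (37 + 14)² = 51² = 2601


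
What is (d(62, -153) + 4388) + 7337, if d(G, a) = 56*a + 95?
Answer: 3252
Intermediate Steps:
d(G, a) = 95 + 56*a
(d(62, -153) + 4388) + 7337 = ((95 + 56*(-153)) + 4388) + 7337 = ((95 - 8568) + 4388) + 7337 = (-8473 + 4388) + 7337 = -4085 + 7337 = 3252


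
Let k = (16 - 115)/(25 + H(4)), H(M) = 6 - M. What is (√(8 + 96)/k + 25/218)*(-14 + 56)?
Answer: 525/109 - 252*√26/11 ≈ -112.00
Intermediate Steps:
k = -11/3 (k = (16 - 115)/(25 + (6 - 1*4)) = -99/(25 + (6 - 4)) = -99/(25 + 2) = -99/27 = -99*1/27 = -11/3 ≈ -3.6667)
(√(8 + 96)/k + 25/218)*(-14 + 56) = (√(8 + 96)/(-11/3) + 25/218)*(-14 + 56) = (√104*(-3/11) + 25*(1/218))*42 = ((2*√26)*(-3/11) + 25/218)*42 = (-6*√26/11 + 25/218)*42 = (25/218 - 6*√26/11)*42 = 525/109 - 252*√26/11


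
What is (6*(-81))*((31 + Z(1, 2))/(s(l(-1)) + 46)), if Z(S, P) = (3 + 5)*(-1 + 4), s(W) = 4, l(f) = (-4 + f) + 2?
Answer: -2673/5 ≈ -534.60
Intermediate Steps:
l(f) = -2 + f
Z(S, P) = 24 (Z(S, P) = 8*3 = 24)
(6*(-81))*((31 + Z(1, 2))/(s(l(-1)) + 46)) = (6*(-81))*((31 + 24)/(4 + 46)) = -26730/50 = -486*11/10 = -2673/5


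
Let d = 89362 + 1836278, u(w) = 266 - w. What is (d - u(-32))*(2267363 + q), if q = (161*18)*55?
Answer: 4672329474526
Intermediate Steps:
d = 1925640
q = 159390 (q = 2898*55 = 159390)
(d - u(-32))*(2267363 + q) = (1925640 - (266 - 1*(-32)))*(2267363 + 159390) = (1925640 - (266 + 32))*2426753 = (1925640 - 1*298)*2426753 = (1925640 - 298)*2426753 = 1925342*2426753 = 4672329474526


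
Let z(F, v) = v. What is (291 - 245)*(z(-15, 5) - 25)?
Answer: -920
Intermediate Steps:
(291 - 245)*(z(-15, 5) - 25) = (291 - 245)*(5 - 25) = 46*(-20) = -920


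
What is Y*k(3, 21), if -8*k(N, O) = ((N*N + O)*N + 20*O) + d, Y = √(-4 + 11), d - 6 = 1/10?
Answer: -5161*√7/80 ≈ -170.68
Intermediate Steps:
d = 61/10 (d = 6 + 1/10 = 6 + ⅒ = 61/10 ≈ 6.1000)
Y = √7 ≈ 2.6458
k(N, O) = -61/80 - 5*O/2 - N*(O + N²)/8 (k(N, O) = -(((N*N + O)*N + 20*O) + 61/10)/8 = -(((N² + O)*N + 20*O) + 61/10)/8 = -(((O + N²)*N + 20*O) + 61/10)/8 = -((N*(O + N²) + 20*O) + 61/10)/8 = -((20*O + N*(O + N²)) + 61/10)/8 = -(61/10 + 20*O + N*(O + N²))/8 = -61/80 - 5*O/2 - N*(O + N²)/8)
Y*k(3, 21) = √7*(-61/80 - 5/2*21 - ⅛*3³ - ⅛*3*21) = √7*(-61/80 - 105/2 - ⅛*27 - 63/8) = √7*(-61/80 - 105/2 - 27/8 - 63/8) = √7*(-5161/80) = -5161*√7/80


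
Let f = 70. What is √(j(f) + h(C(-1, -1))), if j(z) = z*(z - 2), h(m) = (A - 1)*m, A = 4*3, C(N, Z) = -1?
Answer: √4749 ≈ 68.913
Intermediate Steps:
A = 12
h(m) = 11*m (h(m) = (12 - 1)*m = 11*m)
j(z) = z*(-2 + z)
√(j(f) + h(C(-1, -1))) = √(70*(-2 + 70) + 11*(-1)) = √(70*68 - 11) = √(4760 - 11) = √4749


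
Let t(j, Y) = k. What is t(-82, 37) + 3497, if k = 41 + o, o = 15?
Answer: 3553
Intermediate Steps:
k = 56 (k = 41 + 15 = 56)
t(j, Y) = 56
t(-82, 37) + 3497 = 56 + 3497 = 3553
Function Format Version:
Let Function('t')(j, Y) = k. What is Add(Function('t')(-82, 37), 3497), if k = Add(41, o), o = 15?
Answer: 3553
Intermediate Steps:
k = 56 (k = Add(41, 15) = 56)
Function('t')(j, Y) = 56
Add(Function('t')(-82, 37), 3497) = Add(56, 3497) = 3553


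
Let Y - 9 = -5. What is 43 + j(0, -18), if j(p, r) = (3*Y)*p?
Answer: 43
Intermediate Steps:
Y = 4 (Y = 9 - 5 = 4)
j(p, r) = 12*p (j(p, r) = (3*4)*p = 12*p)
43 + j(0, -18) = 43 + 12*0 = 43 + 0 = 43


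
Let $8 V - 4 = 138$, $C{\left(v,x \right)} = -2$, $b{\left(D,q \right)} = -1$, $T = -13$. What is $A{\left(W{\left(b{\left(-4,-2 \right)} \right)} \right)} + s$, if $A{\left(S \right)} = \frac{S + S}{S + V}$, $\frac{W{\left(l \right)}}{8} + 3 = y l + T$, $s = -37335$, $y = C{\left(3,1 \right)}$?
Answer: $- \frac{14074399}{377} \approx -37333.0$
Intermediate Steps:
$y = -2$
$W{\left(l \right)} = -128 - 16 l$ ($W{\left(l \right)} = -24 + 8 \left(- 2 l - 13\right) = -24 + 8 \left(-13 - 2 l\right) = -24 - \left(104 + 16 l\right) = -128 - 16 l$)
$V = \frac{71}{4}$ ($V = \frac{1}{2} + \frac{1}{8} \cdot 138 = \frac{1}{2} + \frac{69}{4} = \frac{71}{4} \approx 17.75$)
$A{\left(S \right)} = \frac{2 S}{\frac{71}{4} + S}$ ($A{\left(S \right)} = \frac{S + S}{S + \frac{71}{4}} = \frac{2 S}{\frac{71}{4} + S}$)
$A{\left(W{\left(b{\left(-4,-2 \right)} \right)} \right)} + s = \frac{8 \left(-128 - -16\right)}{71 + 4 \left(-128 - -16\right)} - 37335 = \frac{8 \left(-128 + 16\right)}{71 + 4 \left(-128 + 16\right)} - 37335 = 8 \left(-112\right) \frac{1}{71 + 4 \left(-112\right)} - 37335 = 8 \left(-112\right) \frac{1}{71 - 448} - 37335 = 8 \left(-112\right) \frac{1}{-377} - 37335 = 8 \left(-112\right) \left(- \frac{1}{377}\right) - 37335 = \frac{896}{377} - 37335 = - \frac{14074399}{377}$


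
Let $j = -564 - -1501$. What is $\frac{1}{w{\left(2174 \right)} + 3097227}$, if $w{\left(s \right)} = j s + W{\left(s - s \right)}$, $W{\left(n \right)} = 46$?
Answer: $\frac{1}{5134311} \approx 1.9477 \cdot 10^{-7}$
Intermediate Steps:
$j = 937$ ($j = -564 + 1501 = 937$)
$w{\left(s \right)} = 46 + 937 s$ ($w{\left(s \right)} = 937 s + 46 = 46 + 937 s$)
$\frac{1}{w{\left(2174 \right)} + 3097227} = \frac{1}{\left(46 + 937 \cdot 2174\right) + 3097227} = \frac{1}{\left(46 + 2037038\right) + 3097227} = \frac{1}{2037084 + 3097227} = \frac{1}{5134311}$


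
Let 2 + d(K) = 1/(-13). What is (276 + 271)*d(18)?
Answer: -14769/13 ≈ -1136.1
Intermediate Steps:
d(K) = -27/13 (d(K) = -2 + 1/(-13) = -2 - 1/13 = -27/13)
(276 + 271)*d(18) = (276 + 271)*(-27/13) = 547*(-27/13) = -14769/13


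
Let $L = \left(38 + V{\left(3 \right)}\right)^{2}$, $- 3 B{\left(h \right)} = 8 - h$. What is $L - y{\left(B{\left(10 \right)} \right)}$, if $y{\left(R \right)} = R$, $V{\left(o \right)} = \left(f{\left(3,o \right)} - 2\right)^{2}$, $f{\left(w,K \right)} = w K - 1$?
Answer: $\frac{16426}{3} \approx 5475.3$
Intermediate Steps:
$f{\left(w,K \right)} = -1 + K w$ ($f{\left(w,K \right)} = K w - 1 = -1 + K w$)
$V{\left(o \right)} = \left(-3 + 3 o\right)^{2}$ ($V{\left(o \right)} = \left(\left(-1 + o 3\right) - 2\right)^{2} = \left(\left(-1 + 3 o\right) - 2\right)^{2} = \left(-3 + 3 o\right)^{2}$)
$B{\left(h \right)} = - \frac{8}{3} + \frac{h}{3}$ ($B{\left(h \right)} = - \frac{8 - h}{3} = - \frac{8}{3} + \frac{h}{3}$)
$L = 5476$ ($L = \left(38 + 9 \left(-1 + 3\right)^{2}\right)^{2} = \left(38 + 9 \cdot 2^{2}\right)^{2} = \left(38 + 9 \cdot 4\right)^{2} = \left(38 + 36\right)^{2} = 74^{2} = 5476$)
$L - y{\left(B{\left(10 \right)} \right)} = 5476 - \left(- \frac{8}{3} + \frac{1}{3} \cdot 10\right) = 5476 - \left(- \frac{8}{3} + \frac{10}{3}\right) = 5476 - \frac{2}{3} = \frac{16426}{3}$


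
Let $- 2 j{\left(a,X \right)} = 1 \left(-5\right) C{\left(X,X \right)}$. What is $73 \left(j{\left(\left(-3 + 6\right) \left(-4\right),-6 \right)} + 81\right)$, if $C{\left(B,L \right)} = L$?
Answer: $4818$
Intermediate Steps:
$j{\left(a,X \right)} = \frac{5 X}{2}$ ($j{\left(a,X \right)} = - \frac{1 \left(-5\right) X}{2} = - \frac{\left(-5\right) X}{2} = \frac{5 X}{2}$)
$73 \left(j{\left(\left(-3 + 6\right) \left(-4\right),-6 \right)} + 81\right) = 73 \left(\frac{5}{2} \left(-6\right) + 81\right) = 73 \left(-15 + 81\right) = 73 \cdot 66 = 4818$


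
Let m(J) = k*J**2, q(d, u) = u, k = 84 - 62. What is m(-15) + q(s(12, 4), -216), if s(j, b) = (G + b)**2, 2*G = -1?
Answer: 4734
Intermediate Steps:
G = -1/2 (G = (1/2)*(-1) = -1/2 ≈ -0.50000)
s(j, b) = (-1/2 + b)**2
k = 22
m(J) = 22*J**2
m(-15) + q(s(12, 4), -216) = 22*(-15)**2 - 216 = 22*225 - 216 = 4950 - 216 = 4734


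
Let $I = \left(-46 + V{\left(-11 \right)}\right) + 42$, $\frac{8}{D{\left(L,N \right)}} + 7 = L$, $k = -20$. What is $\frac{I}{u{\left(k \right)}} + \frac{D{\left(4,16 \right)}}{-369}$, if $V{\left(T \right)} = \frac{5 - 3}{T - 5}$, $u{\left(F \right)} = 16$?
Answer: $- \frac{35507}{141696} \approx -0.25059$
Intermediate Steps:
$D{\left(L,N \right)} = \frac{8}{-7 + L}$
$V{\left(T \right)} = \frac{2}{-5 + T}$
$I = - \frac{33}{8}$ ($I = \left(-46 + \frac{2}{-5 - 11}\right) + 42 = \left(-46 + \frac{2}{-16}\right) + 42 = \left(-46 + 2 \left(- \frac{1}{16}\right)\right) + 42 = \left(-46 - \frac{1}{8}\right) + 42 = - \frac{369}{8} + 42 = - \frac{33}{8} \approx -4.125$)
$\frac{I}{u{\left(k \right)}} + \frac{D{\left(4,16 \right)}}{-369} = - \frac{33}{8 \cdot 16} + \frac{8 \frac{1}{-7 + 4}}{-369} = \left(- \frac{33}{8}\right) \frac{1}{16} + \frac{8}{-3} \left(- \frac{1}{369}\right) = - \frac{33}{128} + 8 \left(- \frac{1}{3}\right) \left(- \frac{1}{369}\right) = - \frac{33}{128} - - \frac{8}{1107} = - \frac{33}{128} + \frac{8}{1107} = - \frac{35507}{141696}$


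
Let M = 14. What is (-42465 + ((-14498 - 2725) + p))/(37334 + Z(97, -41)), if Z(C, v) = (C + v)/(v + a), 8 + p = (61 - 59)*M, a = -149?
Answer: -2834230/1773351 ≈ -1.5982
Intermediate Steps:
p = 20 (p = -8 + (61 - 59)*14 = -8 + 2*14 = -8 + 28 = 20)
Z(C, v) = (C + v)/(-149 + v) (Z(C, v) = (C + v)/(v - 149) = (C + v)/(-149 + v))
(-42465 + ((-14498 - 2725) + p))/(37334 + Z(97, -41)) = (-42465 + ((-14498 - 2725) + 20))/(37334 + (97 - 41)/(-149 - 41)) = (-42465 + (-17223 + 20))/(37334 + 56/(-190)) = (-42465 - 17203)/(37334 - 1/190*56) = -59668/(37334 - 28/95) = -59668/3546702/95 = -59668*95/3546702 = -2834230/1773351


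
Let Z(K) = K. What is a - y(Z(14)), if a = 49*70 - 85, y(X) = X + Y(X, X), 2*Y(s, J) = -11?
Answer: 6673/2 ≈ 3336.5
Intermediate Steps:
Y(s, J) = -11/2 (Y(s, J) = (1/2)*(-11) = -11/2)
y(X) = -11/2 + X (y(X) = X - 11/2 = -11/2 + X)
a = 3345 (a = 3430 - 85 = 3345)
a - y(Z(14)) = 3345 - (-11/2 + 14) = 3345 - 1*17/2 = 3345 - 17/2 = 6673/2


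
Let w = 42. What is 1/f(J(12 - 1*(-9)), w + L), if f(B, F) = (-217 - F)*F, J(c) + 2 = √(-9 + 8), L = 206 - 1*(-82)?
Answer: -1/180510 ≈ -5.5399e-6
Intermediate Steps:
L = 288 (L = 206 + 82 = 288)
J(c) = -2 + I (J(c) = -2 + √(-9 + 8) = -2 + √(-1) = -2 + I)
f(B, F) = F*(-217 - F)
1/f(J(12 - 1*(-9)), w + L) = 1/(-(42 + 288)*(217 + (42 + 288))) = 1/(-1*330*(217 + 330)) = 1/(-1*330*547) = 1/(-180510) = -1/180510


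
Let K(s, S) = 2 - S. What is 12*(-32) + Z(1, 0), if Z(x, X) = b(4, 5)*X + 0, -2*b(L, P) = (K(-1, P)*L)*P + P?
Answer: -384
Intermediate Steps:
b(L, P) = -P/2 - L*P*(2 - P)/2 (b(L, P) = -(((2 - P)*L)*P + P)/2 = -((L*(2 - P))*P + P)/2 = -(L*P*(2 - P) + P)/2 = -(P + L*P*(2 - P))/2 = -P/2 - L*P*(2 - P)/2)
Z(x, X) = 55*X/2 (Z(x, X) = ((½)*5*(-1 + 4*(-2 + 5)))*X + 0 = ((½)*5*(-1 + 4*3))*X + 0 = ((½)*5*(-1 + 12))*X + 0 = ((½)*5*11)*X + 0 = 55*X/2 + 0 = 55*X/2)
12*(-32) + Z(1, 0) = 12*(-32) + (55/2)*0 = -384 + 0 = -384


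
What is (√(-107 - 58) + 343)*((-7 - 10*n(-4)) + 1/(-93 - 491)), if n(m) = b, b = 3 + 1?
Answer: -9415007/584 - 27449*I*√165/584 ≈ -16122.0 - 603.75*I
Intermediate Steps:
b = 4
n(m) = 4
(√(-107 - 58) + 343)*((-7 - 10*n(-4)) + 1/(-93 - 491)) = (√(-107 - 58) + 343)*((-7 - 10*4) + 1/(-93 - 491)) = (√(-165) + 343)*((-7 - 40) + 1/(-584)) = (I*√165 + 343)*(-47 - 1/584) = (343 + I*√165)*(-27449/584) = -9415007/584 - 27449*I*√165/584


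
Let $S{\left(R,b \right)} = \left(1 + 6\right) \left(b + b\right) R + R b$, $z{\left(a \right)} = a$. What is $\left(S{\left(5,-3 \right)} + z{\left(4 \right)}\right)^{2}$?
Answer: $48841$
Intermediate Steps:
$S{\left(R,b \right)} = 15 R b$ ($S{\left(R,b \right)} = 7 \cdot 2 b R + R b = 14 b R + R b = 14 R b + R b = 15 R b$)
$\left(S{\left(5,-3 \right)} + z{\left(4 \right)}\right)^{2} = \left(15 \cdot 5 \left(-3\right) + 4\right)^{2} = \left(-225 + 4\right)^{2} = \left(-221\right)^{2} = 48841$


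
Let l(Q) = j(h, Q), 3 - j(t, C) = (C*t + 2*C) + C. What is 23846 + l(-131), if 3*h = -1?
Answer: 72595/3 ≈ 24198.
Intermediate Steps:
h = -⅓ (h = (⅓)*(-1) = -⅓ ≈ -0.33333)
j(t, C) = 3 - 3*C - C*t (j(t, C) = 3 - ((C*t + 2*C) + C) = 3 - ((2*C + C*t) + C) = 3 - (3*C + C*t) = 3 + (-3*C - C*t) = 3 - 3*C - C*t)
l(Q) = 3 - 8*Q/3 (l(Q) = 3 - 3*Q - 1*Q*(-⅓) = 3 - 3*Q + Q/3 = 3 - 8*Q/3)
23846 + l(-131) = 23846 + (3 - 8/3*(-131)) = 23846 + (3 + 1048/3) = 23846 + 1057/3 = 72595/3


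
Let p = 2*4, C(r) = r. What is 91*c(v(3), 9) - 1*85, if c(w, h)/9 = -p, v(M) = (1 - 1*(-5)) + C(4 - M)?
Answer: -6637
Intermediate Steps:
v(M) = 10 - M (v(M) = (1 - 1*(-5)) + (4 - M) = (1 + 5) + (4 - M) = 6 + (4 - M) = 10 - M)
p = 8
c(w, h) = -72 (c(w, h) = 9*(-1*8) = 9*(-8) = -72)
91*c(v(3), 9) - 1*85 = 91*(-72) - 1*85 = -6552 - 85 = -6637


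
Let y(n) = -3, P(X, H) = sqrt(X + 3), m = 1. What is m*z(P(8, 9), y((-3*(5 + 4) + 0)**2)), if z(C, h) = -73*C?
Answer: -73*sqrt(11) ≈ -242.11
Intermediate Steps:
P(X, H) = sqrt(3 + X)
m*z(P(8, 9), y((-3*(5 + 4) + 0)**2)) = 1*(-73*sqrt(3 + 8)) = 1*(-73*sqrt(11)) = -73*sqrt(11)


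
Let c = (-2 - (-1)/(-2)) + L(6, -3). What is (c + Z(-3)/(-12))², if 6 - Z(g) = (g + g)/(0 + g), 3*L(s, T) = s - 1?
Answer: 49/36 ≈ 1.3611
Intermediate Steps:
L(s, T) = -⅓ + s/3 (L(s, T) = (s - 1)/3 = (-1 + s)/3 = -⅓ + s/3)
Z(g) = 4 (Z(g) = 6 - (g + g)/(0 + g) = 6 - 2*g/g = 6 - 1*2 = 6 - 2 = 4)
c = -⅚ (c = (-2 - (-1)/(-2)) + (-⅓ + (⅓)*6) = (-2 - (-1)*(-1)/2) + (-⅓ + 2) = (-2 - 1*½) + 5/3 = (-2 - ½) + 5/3 = -5/2 + 5/3 = -⅚ ≈ -0.83333)
(c + Z(-3)/(-12))² = (-⅚ + 4/(-12))² = (-⅚ + 4*(-1/12))² = (-⅚ - ⅓)² = (-7/6)² = 49/36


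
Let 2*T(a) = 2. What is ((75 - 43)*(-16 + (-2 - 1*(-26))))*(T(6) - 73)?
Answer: -18432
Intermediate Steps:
T(a) = 1 (T(a) = (1/2)*2 = 1)
((75 - 43)*(-16 + (-2 - 1*(-26))))*(T(6) - 73) = ((75 - 43)*(-16 + (-2 - 1*(-26))))*(1 - 73) = (32*(-16 + (-2 + 26)))*(-72) = (32*(-16 + 24))*(-72) = (32*8)*(-72) = 256*(-72) = -18432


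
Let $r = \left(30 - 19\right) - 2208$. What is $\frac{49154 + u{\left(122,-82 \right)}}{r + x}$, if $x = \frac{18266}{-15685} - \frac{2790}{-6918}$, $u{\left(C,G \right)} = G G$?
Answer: $- \frac{168423788965}{6624347293} \approx -25.425$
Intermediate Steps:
$u{\left(C,G \right)} = G^{2}$
$x = - \frac{13767173}{18084805}$ ($x = 18266 \left(- \frac{1}{15685}\right) - - \frac{465}{1153} = - \frac{18266}{15685} + \frac{465}{1153} = - \frac{13767173}{18084805} \approx -0.76126$)
$r = -2197$ ($r = \left(30 - 19\right) - 2208 = 11 - 2208 = -2197$)
$\frac{49154 + u{\left(122,-82 \right)}}{r + x} = \frac{49154 + \left(-82\right)^{2}}{-2197 - \frac{13767173}{18084805}} = \frac{49154 + 6724}{- \frac{39746083758}{18084805}} = 55878 \left(- \frac{18084805}{39746083758}\right) = - \frac{168423788965}{6624347293}$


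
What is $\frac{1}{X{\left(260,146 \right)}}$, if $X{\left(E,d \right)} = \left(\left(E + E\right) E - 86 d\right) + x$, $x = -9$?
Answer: $\frac{1}{122635} \approx 8.1543 \cdot 10^{-6}$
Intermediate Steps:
$X{\left(E,d \right)} = -9 - 86 d + 2 E^{2}$ ($X{\left(E,d \right)} = \left(\left(E + E\right) E - 86 d\right) - 9 = \left(2 E E - 86 d\right) - 9 = \left(2 E^{2} - 86 d\right) - 9 = \left(- 86 d + 2 E^{2}\right) - 9 = -9 - 86 d + 2 E^{2}$)
$\frac{1}{X{\left(260,146 \right)}} = \frac{1}{-9 - 12556 + 2 \cdot 260^{2}} = \frac{1}{-9 - 12556 + 2 \cdot 67600} = \frac{1}{-9 - 12556 + 135200} = \frac{1}{122635}$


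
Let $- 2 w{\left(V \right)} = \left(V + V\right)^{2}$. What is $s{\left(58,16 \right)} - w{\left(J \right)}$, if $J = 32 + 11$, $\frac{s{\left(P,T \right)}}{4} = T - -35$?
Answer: $3902$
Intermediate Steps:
$s{\left(P,T \right)} = 140 + 4 T$ ($s{\left(P,T \right)} = 4 \left(T - -35\right) = 4 \left(T + 35\right) = 4 \left(35 + T\right) = 140 + 4 T$)
$J = 43$
$w{\left(V \right)} = - 2 V^{2}$ ($w{\left(V \right)} = - \frac{\left(V + V\right)^{2}}{2} = - \frac{\left(2 V\right)^{2}}{2} = - \frac{4 V^{2}}{2} = - 2 V^{2}$)
$s{\left(58,16 \right)} - w{\left(J \right)} = \left(140 + 4 \cdot 16\right) - - 2 \cdot 43^{2} = \left(140 + 64\right) - \left(-2\right) 1849 = 204 - -3698 = 204 + 3698 = 3902$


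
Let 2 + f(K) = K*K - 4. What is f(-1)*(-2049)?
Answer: 10245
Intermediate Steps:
f(K) = -6 + K**2 (f(K) = -2 + (K*K - 4) = -2 + (K**2 - 4) = -2 + (-4 + K**2) = -6 + K**2)
f(-1)*(-2049) = (-6 + (-1)**2)*(-2049) = (-6 + 1)*(-2049) = -5*(-2049) = 10245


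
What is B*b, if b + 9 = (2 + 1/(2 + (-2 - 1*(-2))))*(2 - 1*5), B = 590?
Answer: -9735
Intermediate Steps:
b = -33/2 (b = -9 + (2 + 1/(2 + (-2 - 1*(-2))))*(2 - 1*5) = -9 + (2 + 1/(2 + (-2 + 2)))*(2 - 5) = -9 + (2 + 1/(2 + 0))*(-3) = -9 + (2 + 1/2)*(-3) = -9 + (5/2)*(-3) = -9 - 15/2 = -33/2 ≈ -16.500)
B*b = 590*(-33/2) = -9735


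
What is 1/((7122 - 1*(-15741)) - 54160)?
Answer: -1/31297 ≈ -3.1952e-5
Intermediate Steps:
1/((7122 - 1*(-15741)) - 54160) = 1/((7122 + 15741) - 54160) = 1/(22863 - 54160) = 1/(-31297) = -1/31297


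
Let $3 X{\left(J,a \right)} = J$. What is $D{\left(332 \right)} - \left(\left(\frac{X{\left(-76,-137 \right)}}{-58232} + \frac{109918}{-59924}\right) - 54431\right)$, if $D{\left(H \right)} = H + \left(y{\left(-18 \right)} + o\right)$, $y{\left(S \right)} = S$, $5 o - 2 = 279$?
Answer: $\frac{89641349056192}{1635700485} \approx 54803.0$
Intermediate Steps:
$o = \frac{281}{5}$ ($o = \frac{2}{5} + \frac{1}{5} \cdot 279 = \frac{2}{5} + \frac{279}{5} = \frac{281}{5} \approx 56.2$)
$X{\left(J,a \right)} = \frac{J}{3}$
$D{\left(H \right)} = \frac{191}{5} + H$ ($D{\left(H \right)} = H + \left(-18 + \frac{281}{5}\right) = H + \frac{191}{5} = \frac{191}{5} + H$)
$D{\left(332 \right)} - \left(\left(\frac{X{\left(-76,-137 \right)}}{-58232} + \frac{109918}{-59924}\right) - 54431\right) = \left(\frac{191}{5} + 332\right) - \left(\left(\frac{\frac{1}{3} \left(-76\right)}{-58232} + \frac{109918}{-59924}\right) - 54431\right) = \frac{1851}{5} - \left(\left(\left(- \frac{76}{3}\right) \left(- \frac{1}{58232}\right) + 109918 \left(- \frac{1}{59924}\right)\right) - 54431\right) = \frac{1851}{5} - \left(\left(\frac{19}{43674} - \frac{54959}{29962}\right) - 54431\right) = \frac{1851}{5} - \left(- \frac{599927522}{327140097} - 54431\right) = \frac{1851}{5} - - \frac{17807162547329}{327140097} = \frac{1851}{5} + \frac{17807162547329}{327140097} = \frac{89641349056192}{1635700485}$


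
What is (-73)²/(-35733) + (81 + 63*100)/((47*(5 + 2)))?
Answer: 226259032/11756157 ≈ 19.246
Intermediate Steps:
(-73)²/(-35733) + (81 + 63*100)/((47*(5 + 2))) = 5329*(-1/35733) + (81 + 6300)/((47*7)) = -5329/35733 + 6381/329 = 226259032/11756157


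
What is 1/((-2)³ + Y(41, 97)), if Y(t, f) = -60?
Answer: -1/68 ≈ -0.014706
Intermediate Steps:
1/((-2)³ + Y(41, 97)) = 1/((-2)³ - 60) = 1/(-8 - 60) = 1/(-68) = -1/68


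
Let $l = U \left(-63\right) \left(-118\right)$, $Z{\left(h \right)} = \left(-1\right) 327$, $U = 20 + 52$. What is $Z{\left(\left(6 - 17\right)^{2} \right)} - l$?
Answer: $-535575$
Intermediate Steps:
$U = 72$
$Z{\left(h \right)} = -327$
$l = 535248$ ($l = 72 \left(-63\right) \left(-118\right) = \left(-4536\right) \left(-118\right) = 535248$)
$Z{\left(\left(6 - 17\right)^{2} \right)} - l = -327 - 535248 = -535575$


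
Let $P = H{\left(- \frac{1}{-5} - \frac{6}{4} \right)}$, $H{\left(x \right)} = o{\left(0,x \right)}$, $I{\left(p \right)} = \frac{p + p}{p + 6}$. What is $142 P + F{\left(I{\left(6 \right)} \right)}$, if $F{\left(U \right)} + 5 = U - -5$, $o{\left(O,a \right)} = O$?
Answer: $1$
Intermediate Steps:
$I{\left(p \right)} = \frac{2 p}{6 + p}$
$F{\left(U \right)} = U$ ($F{\left(U \right)} = -5 + \left(U - -5\right) = -5 + \left(U + 5\right) = -5 + \left(5 + U\right) = U$)
$H{\left(x \right)} = 0$
$P = 0$
$142 P + F{\left(I{\left(6 \right)} \right)} = 142 \cdot 0 + 2 \cdot 6 \frac{1}{6 + 6} = 0 + 2 \cdot 6 \cdot \frac{1}{12} = 0 + 1 = 1$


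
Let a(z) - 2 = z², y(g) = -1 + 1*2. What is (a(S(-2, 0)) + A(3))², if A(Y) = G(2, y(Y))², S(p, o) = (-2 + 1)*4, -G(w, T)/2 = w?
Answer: 1156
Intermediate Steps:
y(g) = 1 (y(g) = -1 + 2 = 1)
G(w, T) = -2*w
S(p, o) = -4 (S(p, o) = -1*4 = -4)
A(Y) = 16 (A(Y) = (-2*2)² = (-4)² = 16)
a(z) = 2 + z²
(a(S(-2, 0)) + A(3))² = ((2 + (-4)²) + 16)² = ((2 + 16) + 16)² = (18 + 16)² = 34² = 1156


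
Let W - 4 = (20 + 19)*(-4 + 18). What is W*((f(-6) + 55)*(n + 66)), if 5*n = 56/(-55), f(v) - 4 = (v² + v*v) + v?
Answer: 4523500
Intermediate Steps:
f(v) = 4 + v + 2*v² (f(v) = 4 + ((v² + v*v) + v) = 4 + ((v² + v²) + v) = 4 + (2*v² + v) = 4 + (v + 2*v²) = 4 + v + 2*v²)
n = -56/275 (n = (56/(-55))/5 = (56*(-1/55))/5 = (⅕)*(-56/55) = -56/275 ≈ -0.20364)
W = 550 (W = 4 + (20 + 19)*(-4 + 18) = 4 + 39*14 = 4 + 546 = 550)
W*((f(-6) + 55)*(n + 66)) = 550*(((4 - 6 + 2*(-6)²) + 55)*(-56/275 + 66)) = 550*(((4 - 6 + 2*36) + 55)*(18094/275)) = 550*(((4 - 6 + 72) + 55)*(18094/275)) = 550*((70 + 55)*(18094/275)) = 550*(125*(18094/275)) = 550*(90470/11) = 4523500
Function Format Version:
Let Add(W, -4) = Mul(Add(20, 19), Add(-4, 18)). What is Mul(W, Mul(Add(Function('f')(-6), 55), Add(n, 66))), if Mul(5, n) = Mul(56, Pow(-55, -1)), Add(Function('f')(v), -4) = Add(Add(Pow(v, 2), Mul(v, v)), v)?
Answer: 4523500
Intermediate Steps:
Function('f')(v) = Add(4, v, Mul(2, Pow(v, 2))) (Function('f')(v) = Add(4, Add(Add(Pow(v, 2), Mul(v, v)), v)) = Add(4, Add(Add(Pow(v, 2), Pow(v, 2)), v)) = Add(4, Add(Mul(2, Pow(v, 2)), v)) = Add(4, Add(v, Mul(2, Pow(v, 2)))) = Add(4, v, Mul(2, Pow(v, 2))))
n = Rational(-56, 275) (n = Mul(Rational(1, 5), Mul(56, Pow(-55, -1))) = Mul(Rational(1, 5), Mul(56, Rational(-1, 55))) = Mul(Rational(1, 5), Rational(-56, 55)) = Rational(-56, 275) ≈ -0.20364)
W = 550 (W = Add(4, Mul(Add(20, 19), Add(-4, 18))) = Add(4, Mul(39, 14)) = Add(4, 546) = 550)
Mul(W, Mul(Add(Function('f')(-6), 55), Add(n, 66))) = Mul(550, Mul(Add(Add(4, -6, Mul(2, Pow(-6, 2))), 55), Add(Rational(-56, 275), 66))) = Mul(550, Mul(Add(Add(4, -6, Mul(2, 36)), 55), Rational(18094, 275))) = Mul(550, Mul(Add(Add(4, -6, 72), 55), Rational(18094, 275))) = Mul(550, Mul(Add(70, 55), Rational(18094, 275))) = Mul(550, Mul(125, Rational(18094, 275))) = Mul(550, Rational(90470, 11)) = 4523500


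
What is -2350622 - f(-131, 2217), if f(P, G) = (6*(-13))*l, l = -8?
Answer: -2351246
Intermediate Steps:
f(P, G) = 624 (f(P, G) = (6*(-13))*(-8) = -78*(-8) = 624)
-2350622 - f(-131, 2217) = -2350622 - 1*624 = -2350622 - 624 = -2351246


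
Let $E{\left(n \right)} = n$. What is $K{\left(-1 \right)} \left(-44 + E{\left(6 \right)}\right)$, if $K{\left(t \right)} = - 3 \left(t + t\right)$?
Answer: $-228$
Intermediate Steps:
$K{\left(t \right)} = - 6 t$ ($K{\left(t \right)} = - 3 \cdot 2 t = - 6 t$)
$K{\left(-1 \right)} \left(-44 + E{\left(6 \right)}\right) = \left(-6\right) \left(-1\right) \left(-44 + 6\right) = 6 \left(-38\right) = -228$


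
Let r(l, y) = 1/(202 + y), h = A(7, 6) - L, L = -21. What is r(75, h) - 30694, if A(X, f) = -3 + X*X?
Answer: -8256685/269 ≈ -30694.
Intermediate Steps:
A(X, f) = -3 + X²
h = 67 (h = (-3 + 7²) - 1*(-21) = (-3 + 49) + 21 = 46 + 21 = 67)
r(75, h) - 30694 = 1/(202 + 67) - 30694 = 1/269 - 30694 = -8256685/269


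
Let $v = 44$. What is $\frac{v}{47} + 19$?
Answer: $\frac{937}{47} \approx 19.936$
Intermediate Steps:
$\frac{v}{47} + 19 = \frac{44}{47} + 19 = \frac{937}{47}$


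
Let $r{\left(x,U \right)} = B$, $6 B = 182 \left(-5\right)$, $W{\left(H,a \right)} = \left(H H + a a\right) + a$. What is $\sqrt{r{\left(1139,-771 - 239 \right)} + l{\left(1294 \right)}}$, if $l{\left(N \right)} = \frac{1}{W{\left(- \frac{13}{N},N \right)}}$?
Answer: $\frac{i \sqrt{132676139310819961223339969}}{935300879483} \approx 12.315 i$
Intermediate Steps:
$W{\left(H,a \right)} = a + H^{2} + a^{2}$ ($W{\left(H,a \right)} = \left(H^{2} + a^{2}\right) + a = a + H^{2} + a^{2}$)
$B = - \frac{455}{3}$ ($B = \frac{182 \left(-5\right)}{6} = \frac{1}{6} \left(-910\right) = - \frac{455}{3} \approx -151.67$)
$r{\left(x,U \right)} = - \frac{455}{3}$
$l{\left(N \right)} = \frac{1}{N + N^{2} + \frac{169}{N^{2}}}$ ($l{\left(N \right)} = \frac{1}{N + \left(- \frac{13}{N}\right)^{2} + N^{2}} = \frac{1}{N + \frac{169}{N^{2}} + N^{2}} = \frac{1}{N + N^{2} + \frac{169}{N^{2}}}$)
$\sqrt{r{\left(1139,-771 - 239 \right)} + l{\left(1294 \right)}} = \sqrt{- \frac{455}{3} + \frac{1294^{2}}{169 + 1294^{3} \left(1 + 1294\right)}} = \sqrt{- \frac{455}{3} + \frac{1674436}{169 + 2166720184 \cdot 1295}} = \sqrt{- \frac{455}{3} + \frac{1674436}{169 + 2805902638280}} = \sqrt{- \frac{455}{3} + \frac{1674436}{2805902638449}} = \sqrt{- \frac{141853966163443}{935300879483}} = \frac{i \sqrt{132676139310819961223339969}}{935300879483}$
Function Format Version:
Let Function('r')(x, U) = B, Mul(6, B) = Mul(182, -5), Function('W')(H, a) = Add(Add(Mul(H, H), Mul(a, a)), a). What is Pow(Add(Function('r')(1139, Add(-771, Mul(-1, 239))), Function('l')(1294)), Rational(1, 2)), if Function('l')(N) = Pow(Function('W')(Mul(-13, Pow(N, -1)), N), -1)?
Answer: Mul(Rational(1, 935300879483), I, Pow(132676139310819961223339969, Rational(1, 2))) ≈ Mul(12.315, I)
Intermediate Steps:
Function('W')(H, a) = Add(a, Pow(H, 2), Pow(a, 2)) (Function('W')(H, a) = Add(Add(Pow(H, 2), Pow(a, 2)), a) = Add(a, Pow(H, 2), Pow(a, 2)))
B = Rational(-455, 3) (B = Mul(Rational(1, 6), Mul(182, -5)) = Mul(Rational(1, 6), -910) = Rational(-455, 3) ≈ -151.67)
Function('r')(x, U) = Rational(-455, 3)
Function('l')(N) = Pow(Add(N, Pow(N, 2), Mul(169, Pow(N, -2))), -1) (Function('l')(N) = Pow(Add(N, Pow(Mul(-13, Pow(N, -1)), 2), Pow(N, 2)), -1) = Pow(Add(N, Mul(169, Pow(N, -2)), Pow(N, 2)), -1) = Pow(Add(N, Pow(N, 2), Mul(169, Pow(N, -2))), -1))
Pow(Add(Function('r')(1139, Add(-771, Mul(-1, 239))), Function('l')(1294)), Rational(1, 2)) = Pow(Add(Rational(-455, 3), Mul(Pow(1294, 2), Pow(Add(169, Mul(Pow(1294, 3), Add(1, 1294))), -1))), Rational(1, 2)) = Pow(Add(Rational(-455, 3), Mul(1674436, Pow(Add(169, Mul(2166720184, 1295)), -1))), Rational(1, 2)) = Pow(Add(Rational(-455, 3), Mul(1674436, Pow(Add(169, 2805902638280), -1))), Rational(1, 2)) = Pow(Add(Rational(-455, 3), Mul(1674436, Pow(2805902638449, -1))), Rational(1, 2)) = Pow(Add(Rational(-455, 3), Mul(1674436, Rational(1, 2805902638449))), Rational(1, 2)) = Pow(Add(Rational(-455, 3), Rational(1674436, 2805902638449)), Rational(1, 2)) = Pow(Rational(-141853966163443, 935300879483), Rational(1, 2)) = Mul(Rational(1, 935300879483), I, Pow(132676139310819961223339969, Rational(1, 2)))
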